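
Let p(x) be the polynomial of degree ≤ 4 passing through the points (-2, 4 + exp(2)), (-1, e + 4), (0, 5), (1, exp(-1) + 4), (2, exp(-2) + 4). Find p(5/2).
5*(-36*exp(3) - 84*e + 63 + 7*exp(4) + 178*exp(2))*exp(-2)/128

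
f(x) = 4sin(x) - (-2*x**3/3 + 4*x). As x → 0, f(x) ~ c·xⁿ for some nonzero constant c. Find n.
5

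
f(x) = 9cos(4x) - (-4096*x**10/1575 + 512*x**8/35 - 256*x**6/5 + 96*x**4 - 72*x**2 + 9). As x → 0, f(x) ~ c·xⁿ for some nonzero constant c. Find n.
12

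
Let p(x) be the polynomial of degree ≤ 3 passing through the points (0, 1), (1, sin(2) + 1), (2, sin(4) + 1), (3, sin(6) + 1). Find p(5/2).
15*sin(4)/16 - 5*sin(2)/16 + 5*sin(6)/16 + 1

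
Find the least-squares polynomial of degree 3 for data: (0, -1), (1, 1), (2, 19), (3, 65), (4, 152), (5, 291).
-41/42 + (-517/252)x + (41/21)x² + (73/36)x³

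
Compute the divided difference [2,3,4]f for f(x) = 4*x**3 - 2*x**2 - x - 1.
34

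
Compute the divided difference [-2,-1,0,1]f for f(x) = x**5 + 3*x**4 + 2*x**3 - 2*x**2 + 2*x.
1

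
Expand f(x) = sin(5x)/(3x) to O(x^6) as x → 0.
5/3 - 125*x**2/18 + 625*x**4/72 + O(x**6)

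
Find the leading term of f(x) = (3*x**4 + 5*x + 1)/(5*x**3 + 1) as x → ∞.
3*x/5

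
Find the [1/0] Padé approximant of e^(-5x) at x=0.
1 - 5*x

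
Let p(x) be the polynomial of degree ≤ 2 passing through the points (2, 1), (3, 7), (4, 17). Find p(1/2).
-1/2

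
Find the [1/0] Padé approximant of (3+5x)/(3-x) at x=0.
2*x + 1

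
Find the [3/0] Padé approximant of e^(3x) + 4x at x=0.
9*x**3/2 + 9*x**2/2 + 7*x + 1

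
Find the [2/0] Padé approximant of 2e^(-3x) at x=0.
9*x**2 - 6*x + 2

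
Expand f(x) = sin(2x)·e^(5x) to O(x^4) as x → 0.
2*x + 10*x**2 + 71*x**3/3 + O(x**4)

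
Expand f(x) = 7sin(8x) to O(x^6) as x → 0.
56*x - 1792*x**3/3 + 28672*x**5/15 + O(x**6)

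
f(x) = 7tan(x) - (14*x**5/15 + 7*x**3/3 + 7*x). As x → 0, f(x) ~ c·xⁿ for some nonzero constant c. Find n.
7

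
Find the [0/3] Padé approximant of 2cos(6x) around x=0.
2/(18*x**2 + 1)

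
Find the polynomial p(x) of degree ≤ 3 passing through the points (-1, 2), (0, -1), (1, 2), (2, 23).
2*x**3 + 3*x**2 - 2*x - 1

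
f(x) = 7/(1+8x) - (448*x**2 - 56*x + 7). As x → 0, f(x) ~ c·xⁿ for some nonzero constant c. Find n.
3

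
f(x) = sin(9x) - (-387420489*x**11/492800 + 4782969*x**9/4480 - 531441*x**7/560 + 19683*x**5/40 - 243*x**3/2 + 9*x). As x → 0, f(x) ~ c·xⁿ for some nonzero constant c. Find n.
13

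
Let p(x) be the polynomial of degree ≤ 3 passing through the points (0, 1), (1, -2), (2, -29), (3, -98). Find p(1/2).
11/8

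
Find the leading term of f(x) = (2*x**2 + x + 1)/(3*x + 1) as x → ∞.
2*x/3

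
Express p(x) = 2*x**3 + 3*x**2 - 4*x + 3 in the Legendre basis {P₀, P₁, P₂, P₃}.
(4)P₀ + (-14/5)P₁ + (2)P₂ + (4/5)P₃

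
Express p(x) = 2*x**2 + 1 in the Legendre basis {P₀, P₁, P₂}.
(5/3)P₀ + (4/3)P₂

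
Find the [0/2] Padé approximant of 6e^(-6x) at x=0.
6/(18*x**2 + 6*x + 1)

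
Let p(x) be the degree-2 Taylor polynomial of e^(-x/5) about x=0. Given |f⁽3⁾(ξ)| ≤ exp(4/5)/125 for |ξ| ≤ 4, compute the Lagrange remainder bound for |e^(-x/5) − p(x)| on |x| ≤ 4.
32*exp(4/5)/375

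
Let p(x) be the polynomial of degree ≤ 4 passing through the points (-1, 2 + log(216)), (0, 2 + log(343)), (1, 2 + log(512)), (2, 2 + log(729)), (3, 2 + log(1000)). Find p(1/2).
2 + log(448*2**(9/32)*3**(121/128)*5**(9/128)*7**(13/32)/9)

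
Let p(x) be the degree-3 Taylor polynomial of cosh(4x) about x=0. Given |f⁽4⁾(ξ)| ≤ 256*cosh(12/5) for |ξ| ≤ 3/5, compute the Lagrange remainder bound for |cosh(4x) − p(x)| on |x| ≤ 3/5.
864*cosh(12/5)/625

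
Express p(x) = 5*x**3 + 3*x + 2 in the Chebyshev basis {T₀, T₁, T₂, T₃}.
(2)T₀ + (27/4)T₁ + (5/4)T₃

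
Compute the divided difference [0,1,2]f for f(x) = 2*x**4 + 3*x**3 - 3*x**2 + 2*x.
20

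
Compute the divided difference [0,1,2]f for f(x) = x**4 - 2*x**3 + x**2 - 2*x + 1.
2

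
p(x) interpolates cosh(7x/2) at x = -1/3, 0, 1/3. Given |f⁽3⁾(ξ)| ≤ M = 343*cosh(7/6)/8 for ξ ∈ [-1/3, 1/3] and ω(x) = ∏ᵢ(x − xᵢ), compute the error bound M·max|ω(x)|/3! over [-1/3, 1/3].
343*sqrt(3)*cosh(7/6)/5832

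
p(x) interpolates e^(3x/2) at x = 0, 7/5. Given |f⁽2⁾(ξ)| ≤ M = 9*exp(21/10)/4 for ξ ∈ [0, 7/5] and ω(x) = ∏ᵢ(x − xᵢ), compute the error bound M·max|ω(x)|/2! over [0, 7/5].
441*exp(21/10)/800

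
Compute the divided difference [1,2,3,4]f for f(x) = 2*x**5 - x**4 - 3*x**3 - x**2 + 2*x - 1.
117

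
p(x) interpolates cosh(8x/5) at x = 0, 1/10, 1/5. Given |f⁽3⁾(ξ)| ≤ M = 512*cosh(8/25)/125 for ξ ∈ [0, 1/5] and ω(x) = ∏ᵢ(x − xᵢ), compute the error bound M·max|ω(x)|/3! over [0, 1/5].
64*sqrt(3)*cosh(8/25)/421875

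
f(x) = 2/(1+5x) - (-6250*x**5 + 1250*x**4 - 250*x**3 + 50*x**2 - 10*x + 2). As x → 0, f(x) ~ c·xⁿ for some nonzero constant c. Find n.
6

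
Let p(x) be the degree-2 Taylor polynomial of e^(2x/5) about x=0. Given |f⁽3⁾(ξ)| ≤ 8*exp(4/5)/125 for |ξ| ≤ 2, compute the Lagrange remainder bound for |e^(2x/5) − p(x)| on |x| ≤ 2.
32*exp(4/5)/375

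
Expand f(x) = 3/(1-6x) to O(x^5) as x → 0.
3 + 18*x + 108*x**2 + 648*x**3 + 3888*x**4 + O(x**5)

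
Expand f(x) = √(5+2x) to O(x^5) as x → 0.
sqrt(5) + sqrt(5)*x/5 - sqrt(5)*x**2/50 + sqrt(5)*x**3/250 - sqrt(5)*x**4/1000 + O(x**5)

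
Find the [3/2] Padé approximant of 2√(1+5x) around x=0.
(125*x**3/16 + 225*x**2/8 + 15*x + 2)/(75*x**2/16 + 5*x + 1)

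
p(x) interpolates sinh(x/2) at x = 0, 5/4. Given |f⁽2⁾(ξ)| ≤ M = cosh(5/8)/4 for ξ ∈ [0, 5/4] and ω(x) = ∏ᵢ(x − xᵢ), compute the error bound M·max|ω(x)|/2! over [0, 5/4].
25*cosh(5/8)/512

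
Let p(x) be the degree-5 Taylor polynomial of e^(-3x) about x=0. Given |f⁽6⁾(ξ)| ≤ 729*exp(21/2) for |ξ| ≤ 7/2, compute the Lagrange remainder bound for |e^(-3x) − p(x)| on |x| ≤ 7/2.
9529569*exp(21/2)/5120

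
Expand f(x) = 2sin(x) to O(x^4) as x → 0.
2*x - x**3/3 + O(x**4)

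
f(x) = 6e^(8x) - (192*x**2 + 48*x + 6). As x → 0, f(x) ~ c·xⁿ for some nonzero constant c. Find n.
3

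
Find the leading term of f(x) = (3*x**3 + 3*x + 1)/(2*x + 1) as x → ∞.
3*x**2/2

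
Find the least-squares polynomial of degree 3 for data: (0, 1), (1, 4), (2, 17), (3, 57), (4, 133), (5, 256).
79/63 + (-104/189)x + (31/63)x² + (53/27)x³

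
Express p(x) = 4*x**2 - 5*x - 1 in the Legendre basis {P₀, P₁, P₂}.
(1/3)P₀ + (-5)P₁ + (8/3)P₂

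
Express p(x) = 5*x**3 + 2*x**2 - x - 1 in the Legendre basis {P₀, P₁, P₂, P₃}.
(-1/3)P₀ + (2)P₁ + (4/3)P₂ + (2)P₃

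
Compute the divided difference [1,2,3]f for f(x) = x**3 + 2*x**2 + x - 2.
8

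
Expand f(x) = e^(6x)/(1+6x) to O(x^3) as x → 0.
1 + 18*x**2 + O(x**3)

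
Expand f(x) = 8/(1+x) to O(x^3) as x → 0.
8 - 8*x + 8*x**2 + O(x**3)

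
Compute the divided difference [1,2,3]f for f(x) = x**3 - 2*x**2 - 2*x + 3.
4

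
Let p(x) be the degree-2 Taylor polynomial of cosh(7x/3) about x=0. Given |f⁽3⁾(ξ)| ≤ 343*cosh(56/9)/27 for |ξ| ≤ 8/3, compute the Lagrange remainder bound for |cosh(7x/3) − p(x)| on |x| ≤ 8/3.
87808*cosh(56/9)/2187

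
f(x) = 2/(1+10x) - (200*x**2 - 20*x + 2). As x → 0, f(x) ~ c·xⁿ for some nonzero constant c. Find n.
3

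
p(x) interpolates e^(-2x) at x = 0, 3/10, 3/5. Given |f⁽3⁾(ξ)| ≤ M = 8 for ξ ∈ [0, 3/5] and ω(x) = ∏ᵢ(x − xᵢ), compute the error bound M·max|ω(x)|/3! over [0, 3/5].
sqrt(3)/125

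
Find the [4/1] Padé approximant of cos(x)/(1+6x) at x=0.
(x**4/24 - x**2/2 + 1)/(6*x + 1)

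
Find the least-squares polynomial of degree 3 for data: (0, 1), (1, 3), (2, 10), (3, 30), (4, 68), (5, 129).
47/42 + (85/252)x + (4/21)x² + (35/36)x³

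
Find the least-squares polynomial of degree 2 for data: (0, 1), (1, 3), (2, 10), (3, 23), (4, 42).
39/35 + (-43/35)x + (20/7)x²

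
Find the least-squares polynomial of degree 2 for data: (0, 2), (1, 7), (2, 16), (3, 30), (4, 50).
11/5 + (19/10)x + (5/2)x²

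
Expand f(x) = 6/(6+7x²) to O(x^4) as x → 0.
1 - 7*x**2/6 + O(x**4)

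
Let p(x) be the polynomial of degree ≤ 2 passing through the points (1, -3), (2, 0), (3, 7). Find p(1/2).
-3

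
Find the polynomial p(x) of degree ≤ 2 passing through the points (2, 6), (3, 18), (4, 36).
3*x**2 - 3*x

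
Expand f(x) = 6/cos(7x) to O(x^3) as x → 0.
6 + 147*x**2 + O(x**3)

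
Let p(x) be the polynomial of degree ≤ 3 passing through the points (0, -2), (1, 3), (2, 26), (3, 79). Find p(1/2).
-1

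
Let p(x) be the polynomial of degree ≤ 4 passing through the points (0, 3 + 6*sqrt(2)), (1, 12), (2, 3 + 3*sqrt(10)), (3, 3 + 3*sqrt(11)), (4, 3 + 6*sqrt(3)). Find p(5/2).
-15*sqrt(3)/64 + 9*sqrt(2)/64 + 51/32 + 45*sqrt(11)/32 + 135*sqrt(10)/64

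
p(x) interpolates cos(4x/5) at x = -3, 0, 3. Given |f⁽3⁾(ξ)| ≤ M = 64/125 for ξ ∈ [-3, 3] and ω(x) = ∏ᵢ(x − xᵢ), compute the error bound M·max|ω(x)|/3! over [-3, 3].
64*sqrt(3)/125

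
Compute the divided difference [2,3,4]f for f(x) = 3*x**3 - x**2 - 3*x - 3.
26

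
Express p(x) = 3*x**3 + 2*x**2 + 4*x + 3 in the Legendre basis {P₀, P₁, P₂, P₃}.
(11/3)P₀ + (29/5)P₁ + (4/3)P₂ + (6/5)P₃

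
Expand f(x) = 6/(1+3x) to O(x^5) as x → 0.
6 - 18*x + 54*x**2 - 162*x**3 + 486*x**4 + O(x**5)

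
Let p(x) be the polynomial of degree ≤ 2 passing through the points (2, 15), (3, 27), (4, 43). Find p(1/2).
9/2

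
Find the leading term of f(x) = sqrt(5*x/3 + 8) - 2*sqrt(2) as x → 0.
5*sqrt(2)*x/24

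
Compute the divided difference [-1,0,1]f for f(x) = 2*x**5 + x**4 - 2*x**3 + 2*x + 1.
1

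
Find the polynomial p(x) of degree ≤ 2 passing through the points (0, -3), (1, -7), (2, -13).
-x**2 - 3*x - 3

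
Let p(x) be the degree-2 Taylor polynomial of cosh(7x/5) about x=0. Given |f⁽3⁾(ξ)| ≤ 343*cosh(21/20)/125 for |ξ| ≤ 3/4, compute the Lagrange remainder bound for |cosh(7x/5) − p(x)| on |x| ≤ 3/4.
3087*cosh(21/20)/16000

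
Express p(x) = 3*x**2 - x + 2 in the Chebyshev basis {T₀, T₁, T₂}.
(7/2)T₀ - T₁ + (3/2)T₂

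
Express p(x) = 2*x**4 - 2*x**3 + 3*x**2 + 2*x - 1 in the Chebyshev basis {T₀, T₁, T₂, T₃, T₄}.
(5/4)T₀ + (1/2)T₁ + (5/2)T₂ + (-1/2)T₃ + (1/4)T₄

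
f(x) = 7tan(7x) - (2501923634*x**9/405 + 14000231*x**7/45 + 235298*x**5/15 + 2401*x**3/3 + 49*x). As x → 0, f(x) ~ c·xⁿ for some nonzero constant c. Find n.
11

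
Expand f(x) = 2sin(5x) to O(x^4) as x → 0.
10*x - 125*x**3/3 + O(x**4)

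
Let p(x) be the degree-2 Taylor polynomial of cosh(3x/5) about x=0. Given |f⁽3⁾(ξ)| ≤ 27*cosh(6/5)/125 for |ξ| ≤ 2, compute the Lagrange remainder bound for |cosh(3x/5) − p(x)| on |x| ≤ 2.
36*cosh(6/5)/125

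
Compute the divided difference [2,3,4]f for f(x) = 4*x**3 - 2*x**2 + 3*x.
34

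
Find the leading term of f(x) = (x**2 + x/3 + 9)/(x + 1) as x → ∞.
x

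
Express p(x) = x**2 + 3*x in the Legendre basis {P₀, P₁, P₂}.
(1/3)P₀ + (3)P₁ + (2/3)P₂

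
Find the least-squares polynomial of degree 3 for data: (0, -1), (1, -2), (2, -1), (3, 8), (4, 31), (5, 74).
-1 + (-2)x² + x³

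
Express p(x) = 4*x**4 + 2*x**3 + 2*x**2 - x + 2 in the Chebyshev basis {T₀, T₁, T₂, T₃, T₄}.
(9/2)T₀ + (1/2)T₁ + (3)T₂ + (1/2)T₃ + (1/2)T₄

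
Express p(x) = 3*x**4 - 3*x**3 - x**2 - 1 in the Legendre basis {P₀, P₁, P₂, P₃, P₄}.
(-11/15)P₀ + (-9/5)P₁ + (22/21)P₂ + (-6/5)P₃ + (24/35)P₄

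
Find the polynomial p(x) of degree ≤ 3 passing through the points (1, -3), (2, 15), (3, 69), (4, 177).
3*x**3 - 3*x - 3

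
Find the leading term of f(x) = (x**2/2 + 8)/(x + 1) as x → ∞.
x/2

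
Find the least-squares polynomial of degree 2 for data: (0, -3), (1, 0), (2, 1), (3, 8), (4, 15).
-13/5 + (2/5)x + x²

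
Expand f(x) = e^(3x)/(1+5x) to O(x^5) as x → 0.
1 - 2*x + 29*x**2/2 - 68*x**3 + 2747*x**4/8 + O(x**5)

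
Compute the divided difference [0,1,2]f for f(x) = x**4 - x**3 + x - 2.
4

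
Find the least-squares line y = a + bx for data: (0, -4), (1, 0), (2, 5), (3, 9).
a = -41/10, b = 22/5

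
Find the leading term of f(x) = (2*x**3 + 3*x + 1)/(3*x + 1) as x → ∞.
2*x**2/3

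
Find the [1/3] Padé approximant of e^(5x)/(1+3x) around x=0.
(35*x/16 + 1)/(1075*x**3/96 - 55*x**2/8 + 3*x/16 + 1)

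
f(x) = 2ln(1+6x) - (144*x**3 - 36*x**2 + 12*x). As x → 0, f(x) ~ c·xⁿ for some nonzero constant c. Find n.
4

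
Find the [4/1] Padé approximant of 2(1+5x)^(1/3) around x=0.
(1250*x**4/243 - 400*x**3/81 + 20*x**2/3 + 32*x/3 + 2)/(11*x/3 + 1)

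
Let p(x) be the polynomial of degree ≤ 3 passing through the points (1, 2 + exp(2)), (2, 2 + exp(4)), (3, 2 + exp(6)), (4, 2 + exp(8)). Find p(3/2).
-5*exp(6)/16 + 2 + 5*exp(2)/16 + 15*exp(4)/16 + exp(8)/16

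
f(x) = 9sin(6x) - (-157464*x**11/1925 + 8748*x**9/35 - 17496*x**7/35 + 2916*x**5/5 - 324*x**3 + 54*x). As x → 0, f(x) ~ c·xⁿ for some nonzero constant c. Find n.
13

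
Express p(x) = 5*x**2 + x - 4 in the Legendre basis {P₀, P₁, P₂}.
(-7/3)P₀ + P₁ + (10/3)P₂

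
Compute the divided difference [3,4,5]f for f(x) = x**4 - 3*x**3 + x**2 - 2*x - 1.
62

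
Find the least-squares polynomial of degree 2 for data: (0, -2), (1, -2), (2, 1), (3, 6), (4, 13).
-74/35 + (-27/35)x + (8/7)x²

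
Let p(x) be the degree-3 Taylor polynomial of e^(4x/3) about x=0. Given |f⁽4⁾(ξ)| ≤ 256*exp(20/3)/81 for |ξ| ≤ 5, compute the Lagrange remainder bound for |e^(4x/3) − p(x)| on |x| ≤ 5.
20000*exp(20/3)/243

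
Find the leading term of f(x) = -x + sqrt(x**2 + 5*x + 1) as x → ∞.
5/2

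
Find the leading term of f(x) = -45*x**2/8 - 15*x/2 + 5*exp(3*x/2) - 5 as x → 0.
45*x**3/16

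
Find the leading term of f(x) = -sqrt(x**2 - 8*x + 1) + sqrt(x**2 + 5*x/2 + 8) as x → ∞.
21/4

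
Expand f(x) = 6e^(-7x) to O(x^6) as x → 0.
6 - 42*x + 147*x**2 - 343*x**3 + 2401*x**4/4 - 16807*x**5/20 + O(x**6)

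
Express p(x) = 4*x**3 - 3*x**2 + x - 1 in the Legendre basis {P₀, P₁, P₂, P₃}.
(-2)P₀ + (17/5)P₁ + (-2)P₂ + (8/5)P₃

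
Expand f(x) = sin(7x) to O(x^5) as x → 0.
7*x - 343*x**3/6 + O(x**5)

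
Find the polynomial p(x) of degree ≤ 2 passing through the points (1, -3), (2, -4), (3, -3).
x**2 - 4*x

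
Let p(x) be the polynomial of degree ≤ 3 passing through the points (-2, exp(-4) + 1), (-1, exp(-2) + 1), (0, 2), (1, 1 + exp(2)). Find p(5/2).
(-35 + 135*exp(2) + (-173 + 105*exp(2))*exp(4))*exp(-4)/16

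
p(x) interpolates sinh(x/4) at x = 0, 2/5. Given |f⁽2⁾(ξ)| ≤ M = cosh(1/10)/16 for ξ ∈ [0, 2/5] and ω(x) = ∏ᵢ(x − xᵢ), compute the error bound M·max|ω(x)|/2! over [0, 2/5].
cosh(1/10)/800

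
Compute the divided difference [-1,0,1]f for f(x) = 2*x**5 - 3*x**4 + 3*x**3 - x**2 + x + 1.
-4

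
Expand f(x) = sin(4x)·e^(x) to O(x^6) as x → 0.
4*x + 4*x**2 - 26*x**3/3 - 10*x**4 + 101*x**5/30 + O(x**6)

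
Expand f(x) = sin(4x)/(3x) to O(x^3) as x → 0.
4/3 - 32*x**2/9 + O(x**3)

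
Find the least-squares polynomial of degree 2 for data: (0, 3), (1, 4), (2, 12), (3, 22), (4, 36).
13/5 + (2/5)x + (2)x²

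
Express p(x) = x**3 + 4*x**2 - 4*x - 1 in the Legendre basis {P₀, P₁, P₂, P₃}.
(1/3)P₀ + (-17/5)P₁ + (8/3)P₂ + (2/5)P₃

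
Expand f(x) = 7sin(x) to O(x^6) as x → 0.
7*x - 7*x**3/6 + 7*x**5/120 + O(x**6)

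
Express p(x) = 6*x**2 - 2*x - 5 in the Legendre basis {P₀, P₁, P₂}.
(-3)P₀ + (-2)P₁ + (4)P₂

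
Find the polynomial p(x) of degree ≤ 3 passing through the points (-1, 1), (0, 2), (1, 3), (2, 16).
2*x**3 - x + 2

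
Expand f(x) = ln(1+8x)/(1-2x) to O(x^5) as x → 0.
8*x - 16*x**2 + 416*x**3/3 - 2240*x**4/3 + O(x**5)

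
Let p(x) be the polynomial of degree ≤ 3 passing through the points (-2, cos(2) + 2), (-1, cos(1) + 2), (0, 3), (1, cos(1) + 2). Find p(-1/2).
-cos(2)/16 + cos(1)/2 + 41/16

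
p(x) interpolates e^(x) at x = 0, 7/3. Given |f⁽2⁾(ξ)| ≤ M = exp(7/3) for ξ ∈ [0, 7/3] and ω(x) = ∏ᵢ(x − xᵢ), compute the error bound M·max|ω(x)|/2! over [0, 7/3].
49*exp(7/3)/72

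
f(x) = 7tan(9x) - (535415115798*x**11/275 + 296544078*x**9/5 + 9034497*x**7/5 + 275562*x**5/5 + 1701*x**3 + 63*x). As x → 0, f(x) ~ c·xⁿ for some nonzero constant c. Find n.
13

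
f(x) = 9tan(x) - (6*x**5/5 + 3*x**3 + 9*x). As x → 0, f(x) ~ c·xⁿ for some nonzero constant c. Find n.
7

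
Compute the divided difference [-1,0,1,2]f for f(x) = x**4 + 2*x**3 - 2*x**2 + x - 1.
4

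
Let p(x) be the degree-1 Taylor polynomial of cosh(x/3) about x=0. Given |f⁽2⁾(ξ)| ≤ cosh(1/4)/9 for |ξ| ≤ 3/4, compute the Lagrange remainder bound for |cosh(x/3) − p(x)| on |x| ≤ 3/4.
cosh(1/4)/32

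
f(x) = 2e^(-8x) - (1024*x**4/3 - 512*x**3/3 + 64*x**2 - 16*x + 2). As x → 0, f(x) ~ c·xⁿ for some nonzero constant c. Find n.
5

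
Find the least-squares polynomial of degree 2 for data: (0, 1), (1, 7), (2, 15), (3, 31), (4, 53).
53/35 + (48/35)x + (20/7)x²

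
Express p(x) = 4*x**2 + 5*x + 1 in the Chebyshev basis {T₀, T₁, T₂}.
(3)T₀ + (5)T₁ + (2)T₂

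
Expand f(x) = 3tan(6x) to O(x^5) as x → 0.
18*x + 216*x**3 + O(x**5)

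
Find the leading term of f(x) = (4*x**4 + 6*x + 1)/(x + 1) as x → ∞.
4*x**3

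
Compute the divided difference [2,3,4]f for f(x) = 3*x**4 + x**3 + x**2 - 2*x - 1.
175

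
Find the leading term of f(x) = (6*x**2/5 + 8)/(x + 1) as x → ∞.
6*x/5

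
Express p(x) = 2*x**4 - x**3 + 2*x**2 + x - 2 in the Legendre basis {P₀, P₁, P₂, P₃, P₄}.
(-14/15)P₀ + (2/5)P₁ + (52/21)P₂ + (-2/5)P₃ + (16/35)P₄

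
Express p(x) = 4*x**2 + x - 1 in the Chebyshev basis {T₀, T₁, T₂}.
T₀ + T₁ + (2)T₂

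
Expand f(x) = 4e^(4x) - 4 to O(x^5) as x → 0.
16*x + 32*x**2 + 128*x**3/3 + 128*x**4/3 + O(x**5)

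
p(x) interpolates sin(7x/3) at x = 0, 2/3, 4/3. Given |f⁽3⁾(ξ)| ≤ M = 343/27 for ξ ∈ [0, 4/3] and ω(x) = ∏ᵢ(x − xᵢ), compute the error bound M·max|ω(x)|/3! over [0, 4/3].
2744*sqrt(3)/19683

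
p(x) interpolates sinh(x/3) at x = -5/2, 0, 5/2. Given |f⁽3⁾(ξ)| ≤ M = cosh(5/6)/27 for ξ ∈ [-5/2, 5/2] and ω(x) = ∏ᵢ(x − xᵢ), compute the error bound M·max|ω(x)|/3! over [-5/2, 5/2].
125*sqrt(3)*cosh(5/6)/5832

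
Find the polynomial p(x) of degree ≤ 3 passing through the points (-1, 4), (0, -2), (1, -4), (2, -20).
-3*x**3 + 2*x**2 - x - 2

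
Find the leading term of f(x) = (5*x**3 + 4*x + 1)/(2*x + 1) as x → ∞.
5*x**2/2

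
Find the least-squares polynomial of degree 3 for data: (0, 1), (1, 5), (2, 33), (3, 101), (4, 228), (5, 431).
17/18 + (-1133/756)x + (178/63)x² + (317/108)x³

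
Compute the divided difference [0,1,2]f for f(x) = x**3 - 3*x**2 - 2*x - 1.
0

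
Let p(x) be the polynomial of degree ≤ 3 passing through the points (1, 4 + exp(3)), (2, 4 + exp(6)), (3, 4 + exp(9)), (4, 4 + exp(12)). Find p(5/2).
-exp(12)/16 - exp(3)/16 + 4 + 9*exp(6)/16 + 9*exp(9)/16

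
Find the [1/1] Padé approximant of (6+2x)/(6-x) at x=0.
(x/3 + 1)/(1 - x/6)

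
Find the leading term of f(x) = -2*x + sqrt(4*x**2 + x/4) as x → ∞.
1/16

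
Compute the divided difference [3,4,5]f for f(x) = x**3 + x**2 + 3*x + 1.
13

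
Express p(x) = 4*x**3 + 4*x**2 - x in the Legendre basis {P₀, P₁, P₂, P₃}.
(4/3)P₀ + (7/5)P₁ + (8/3)P₂ + (8/5)P₃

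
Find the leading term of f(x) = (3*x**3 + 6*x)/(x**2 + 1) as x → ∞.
3*x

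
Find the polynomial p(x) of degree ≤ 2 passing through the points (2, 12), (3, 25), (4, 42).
2*x**2 + 3*x - 2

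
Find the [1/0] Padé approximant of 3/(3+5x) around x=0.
1 - 5*x/3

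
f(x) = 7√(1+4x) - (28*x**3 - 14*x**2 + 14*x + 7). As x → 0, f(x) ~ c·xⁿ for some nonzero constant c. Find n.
4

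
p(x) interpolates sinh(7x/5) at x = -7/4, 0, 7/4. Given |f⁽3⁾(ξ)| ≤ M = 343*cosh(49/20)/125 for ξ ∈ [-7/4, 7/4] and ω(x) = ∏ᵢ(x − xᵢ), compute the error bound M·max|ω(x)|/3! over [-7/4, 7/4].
117649*sqrt(3)*cosh(49/20)/216000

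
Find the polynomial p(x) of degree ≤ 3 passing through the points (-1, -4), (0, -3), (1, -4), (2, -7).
-x**2 - 3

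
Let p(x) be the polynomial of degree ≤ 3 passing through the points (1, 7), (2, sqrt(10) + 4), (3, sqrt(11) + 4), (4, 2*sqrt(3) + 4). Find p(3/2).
-5*sqrt(11)/16 + sqrt(3)/8 + 15*sqrt(10)/16 + 79/16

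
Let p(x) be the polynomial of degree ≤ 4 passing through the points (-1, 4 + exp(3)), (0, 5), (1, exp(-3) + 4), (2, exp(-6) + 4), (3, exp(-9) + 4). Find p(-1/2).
(-70*exp(6) - 5 + 28*exp(3) + (652 + 35*exp(3))*exp(9))*exp(-9)/128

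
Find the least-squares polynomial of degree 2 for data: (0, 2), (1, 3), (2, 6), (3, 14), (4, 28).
17/7 + (-179/70)x + (31/14)x²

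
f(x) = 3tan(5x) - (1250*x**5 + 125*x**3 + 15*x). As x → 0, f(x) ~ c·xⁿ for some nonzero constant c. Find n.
7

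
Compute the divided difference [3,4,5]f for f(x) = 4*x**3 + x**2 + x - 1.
49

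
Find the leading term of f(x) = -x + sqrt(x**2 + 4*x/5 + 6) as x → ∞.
2/5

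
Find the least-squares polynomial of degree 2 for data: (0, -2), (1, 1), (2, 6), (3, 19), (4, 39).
-7/5 + (-2)x + (3)x²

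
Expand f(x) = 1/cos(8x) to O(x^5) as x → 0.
1 + 32*x**2 + 2560*x**4/3 + O(x**5)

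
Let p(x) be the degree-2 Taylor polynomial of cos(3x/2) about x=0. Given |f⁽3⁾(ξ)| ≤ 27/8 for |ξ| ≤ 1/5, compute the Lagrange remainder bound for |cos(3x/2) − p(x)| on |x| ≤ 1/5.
9/2000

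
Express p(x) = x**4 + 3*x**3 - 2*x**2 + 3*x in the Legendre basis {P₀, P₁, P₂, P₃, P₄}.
(-7/15)P₀ + (24/5)P₁ + (-16/21)P₂ + (6/5)P₃ + (8/35)P₄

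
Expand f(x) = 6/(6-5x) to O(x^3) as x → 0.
1 + 5*x/6 + 25*x**2/36 + O(x**3)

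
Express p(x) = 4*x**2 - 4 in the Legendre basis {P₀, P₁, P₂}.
(-8/3)P₀ + (8/3)P₂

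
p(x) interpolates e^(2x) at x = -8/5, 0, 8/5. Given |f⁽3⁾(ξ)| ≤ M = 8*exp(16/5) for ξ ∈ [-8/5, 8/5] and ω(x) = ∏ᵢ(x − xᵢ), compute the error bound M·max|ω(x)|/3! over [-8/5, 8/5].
4096*sqrt(3)*exp(16/5)/3375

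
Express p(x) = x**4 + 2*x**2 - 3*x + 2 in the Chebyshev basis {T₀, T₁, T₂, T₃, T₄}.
(27/8)T₀ + (-3)T₁ + (3/2)T₂ + (1/8)T₄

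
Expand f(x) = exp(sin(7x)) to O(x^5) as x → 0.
1 + 7*x + 49*x**2/2 - 2401*x**4/8 + O(x**5)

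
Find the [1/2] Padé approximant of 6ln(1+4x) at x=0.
24*x/(-4*x**2/3 + 2*x + 1)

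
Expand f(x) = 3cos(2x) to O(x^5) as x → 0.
3 - 6*x**2 + 2*x**4 + O(x**5)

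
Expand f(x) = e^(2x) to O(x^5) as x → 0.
1 + 2*x + 2*x**2 + 4*x**3/3 + 2*x**4/3 + O(x**5)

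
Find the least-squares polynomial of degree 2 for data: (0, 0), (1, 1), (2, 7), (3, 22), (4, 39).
-1/7 + (-127/70)x + (41/14)x²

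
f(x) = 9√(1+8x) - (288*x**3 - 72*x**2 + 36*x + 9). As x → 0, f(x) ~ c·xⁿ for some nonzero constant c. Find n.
4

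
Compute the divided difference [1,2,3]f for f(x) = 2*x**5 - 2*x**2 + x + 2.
178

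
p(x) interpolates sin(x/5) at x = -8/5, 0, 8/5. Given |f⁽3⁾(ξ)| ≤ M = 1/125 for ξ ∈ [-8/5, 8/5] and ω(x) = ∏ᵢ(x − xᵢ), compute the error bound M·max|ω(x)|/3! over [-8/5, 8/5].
512*sqrt(3)/421875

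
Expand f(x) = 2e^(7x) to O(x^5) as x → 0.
2 + 14*x + 49*x**2 + 343*x**3/3 + 2401*x**4/12 + O(x**5)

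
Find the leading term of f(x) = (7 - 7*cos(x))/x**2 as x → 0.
7/2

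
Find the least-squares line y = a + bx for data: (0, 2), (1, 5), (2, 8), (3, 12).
a = 9/5, b = 33/10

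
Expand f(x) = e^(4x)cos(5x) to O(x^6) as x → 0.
1 + 4*x - 9*x**2/2 - 118*x**3/3 - 1519*x**4/24 - 619*x**5/30 + O(x**6)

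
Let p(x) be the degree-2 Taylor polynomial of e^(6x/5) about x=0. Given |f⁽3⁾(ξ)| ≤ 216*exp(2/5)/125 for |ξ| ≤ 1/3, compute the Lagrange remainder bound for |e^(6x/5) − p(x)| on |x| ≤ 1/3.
4*exp(2/5)/375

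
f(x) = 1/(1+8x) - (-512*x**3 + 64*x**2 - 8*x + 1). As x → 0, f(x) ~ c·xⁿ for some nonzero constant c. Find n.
4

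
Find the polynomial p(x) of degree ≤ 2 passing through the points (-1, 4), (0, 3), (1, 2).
3 - x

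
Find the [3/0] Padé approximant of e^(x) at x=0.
x**3/6 + x**2/2 + x + 1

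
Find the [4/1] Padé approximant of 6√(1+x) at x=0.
(9*x**4/320 - 3*x**3/20 + 27*x**2/20 + 36*x/5 + 6)/(7*x/10 + 1)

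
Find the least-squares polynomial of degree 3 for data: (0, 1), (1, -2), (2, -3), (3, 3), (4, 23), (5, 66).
6/7 + (-19/42)x + (-22/7)x² + (7/6)x³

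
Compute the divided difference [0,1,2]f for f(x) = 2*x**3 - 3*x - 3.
6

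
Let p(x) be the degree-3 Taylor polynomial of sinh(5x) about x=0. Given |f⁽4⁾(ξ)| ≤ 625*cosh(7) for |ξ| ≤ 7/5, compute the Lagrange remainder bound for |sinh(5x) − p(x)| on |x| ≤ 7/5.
2401*cosh(7)/24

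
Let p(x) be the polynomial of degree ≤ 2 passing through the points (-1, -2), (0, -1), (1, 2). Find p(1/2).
1/4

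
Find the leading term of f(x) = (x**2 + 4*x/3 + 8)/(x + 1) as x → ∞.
x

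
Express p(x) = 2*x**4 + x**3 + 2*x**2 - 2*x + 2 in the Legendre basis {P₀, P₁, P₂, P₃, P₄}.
(46/15)P₀ + (-7/5)P₁ + (52/21)P₂ + (2/5)P₃ + (16/35)P₄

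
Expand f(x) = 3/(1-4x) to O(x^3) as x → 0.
3 + 12*x + 48*x**2 + O(x**3)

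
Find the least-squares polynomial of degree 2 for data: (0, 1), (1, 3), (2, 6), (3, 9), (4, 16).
43/35 + (26/35)x + (5/7)x²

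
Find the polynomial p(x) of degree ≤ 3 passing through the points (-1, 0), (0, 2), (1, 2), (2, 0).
-x**2 + x + 2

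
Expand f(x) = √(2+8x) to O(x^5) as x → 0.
sqrt(2) + 2*sqrt(2)*x - 2*sqrt(2)*x**2 + 4*sqrt(2)*x**3 - 10*sqrt(2)*x**4 + O(x**5)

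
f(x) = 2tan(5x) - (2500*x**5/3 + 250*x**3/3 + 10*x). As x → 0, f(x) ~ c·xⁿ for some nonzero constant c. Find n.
7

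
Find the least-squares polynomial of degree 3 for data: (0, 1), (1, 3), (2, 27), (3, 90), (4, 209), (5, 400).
65/63 + (-1385/378)x + (695/252)x² + (301/108)x³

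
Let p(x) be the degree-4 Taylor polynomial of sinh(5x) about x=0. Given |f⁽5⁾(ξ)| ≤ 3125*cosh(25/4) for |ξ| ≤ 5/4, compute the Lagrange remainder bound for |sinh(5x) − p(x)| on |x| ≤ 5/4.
1953125*cosh(25/4)/24576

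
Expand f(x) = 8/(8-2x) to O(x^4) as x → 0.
1 + x/4 + x**2/16 + x**3/64 + O(x**4)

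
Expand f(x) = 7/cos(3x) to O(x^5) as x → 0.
7 + 63*x**2/2 + 945*x**4/8 + O(x**5)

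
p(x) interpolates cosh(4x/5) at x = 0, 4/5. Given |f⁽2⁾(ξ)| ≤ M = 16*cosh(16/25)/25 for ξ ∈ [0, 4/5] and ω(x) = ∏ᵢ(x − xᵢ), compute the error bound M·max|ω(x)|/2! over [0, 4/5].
32*cosh(16/25)/625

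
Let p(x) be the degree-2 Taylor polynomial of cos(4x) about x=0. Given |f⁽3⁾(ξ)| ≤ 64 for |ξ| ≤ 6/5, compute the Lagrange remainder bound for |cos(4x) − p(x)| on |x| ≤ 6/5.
2304/125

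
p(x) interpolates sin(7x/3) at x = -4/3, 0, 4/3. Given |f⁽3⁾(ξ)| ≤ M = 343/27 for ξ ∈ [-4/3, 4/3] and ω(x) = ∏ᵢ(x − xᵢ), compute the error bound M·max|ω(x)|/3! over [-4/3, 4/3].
21952*sqrt(3)/19683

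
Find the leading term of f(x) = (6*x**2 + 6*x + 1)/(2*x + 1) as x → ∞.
3*x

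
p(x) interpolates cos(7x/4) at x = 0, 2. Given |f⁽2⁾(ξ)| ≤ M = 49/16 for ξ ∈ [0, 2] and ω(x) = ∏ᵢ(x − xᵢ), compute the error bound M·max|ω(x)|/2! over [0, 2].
49/32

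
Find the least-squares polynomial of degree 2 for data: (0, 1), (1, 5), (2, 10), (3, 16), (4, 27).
47/35 + (141/70)x + (15/14)x²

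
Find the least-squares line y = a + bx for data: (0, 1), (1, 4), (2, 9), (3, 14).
a = 2/5, b = 22/5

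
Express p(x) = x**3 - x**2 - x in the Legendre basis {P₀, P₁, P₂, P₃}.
(-1/3)P₀ + (-2/5)P₁ + (-2/3)P₂ + (2/5)P₃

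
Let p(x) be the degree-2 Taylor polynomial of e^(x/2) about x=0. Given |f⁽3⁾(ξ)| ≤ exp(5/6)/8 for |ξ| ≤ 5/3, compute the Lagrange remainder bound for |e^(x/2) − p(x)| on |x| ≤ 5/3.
125*exp(5/6)/1296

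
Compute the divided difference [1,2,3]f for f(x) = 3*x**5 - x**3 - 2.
264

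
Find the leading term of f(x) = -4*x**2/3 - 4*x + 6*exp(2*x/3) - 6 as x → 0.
8*x**3/27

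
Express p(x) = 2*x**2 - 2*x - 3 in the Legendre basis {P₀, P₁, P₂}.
(-7/3)P₀ + (-2)P₁ + (4/3)P₂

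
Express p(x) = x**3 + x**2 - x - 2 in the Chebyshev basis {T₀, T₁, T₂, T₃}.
(-3/2)T₀ + (-1/4)T₁ + (1/2)T₂ + (1/4)T₃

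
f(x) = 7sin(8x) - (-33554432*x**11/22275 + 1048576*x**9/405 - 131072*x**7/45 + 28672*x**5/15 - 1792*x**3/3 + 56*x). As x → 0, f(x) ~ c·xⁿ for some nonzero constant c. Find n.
13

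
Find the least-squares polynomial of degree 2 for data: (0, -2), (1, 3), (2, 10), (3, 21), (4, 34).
-68/35 + (23/7)x + (10/7)x²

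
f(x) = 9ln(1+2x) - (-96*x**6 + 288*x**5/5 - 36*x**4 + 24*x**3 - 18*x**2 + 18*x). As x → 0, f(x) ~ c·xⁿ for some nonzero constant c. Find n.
7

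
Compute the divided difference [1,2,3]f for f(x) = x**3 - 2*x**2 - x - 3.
4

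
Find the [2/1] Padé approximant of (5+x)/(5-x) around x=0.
(x/5 + 1)/(1 - x/5)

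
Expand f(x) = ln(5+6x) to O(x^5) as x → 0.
log(5) + 6*x/5 - 18*x**2/25 + 72*x**3/125 - 324*x**4/625 + O(x**5)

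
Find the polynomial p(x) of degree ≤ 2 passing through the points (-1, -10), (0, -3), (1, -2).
-3*x**2 + 4*x - 3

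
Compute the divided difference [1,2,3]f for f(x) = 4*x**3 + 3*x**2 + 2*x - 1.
27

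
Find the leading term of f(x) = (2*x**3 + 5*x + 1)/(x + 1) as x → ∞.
2*x**2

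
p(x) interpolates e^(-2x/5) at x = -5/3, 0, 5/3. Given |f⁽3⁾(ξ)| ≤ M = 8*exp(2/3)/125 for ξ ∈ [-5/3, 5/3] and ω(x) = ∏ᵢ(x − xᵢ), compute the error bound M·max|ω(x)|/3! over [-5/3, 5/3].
8*sqrt(3)*exp(2/3)/729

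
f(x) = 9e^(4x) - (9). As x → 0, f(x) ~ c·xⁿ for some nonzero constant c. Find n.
1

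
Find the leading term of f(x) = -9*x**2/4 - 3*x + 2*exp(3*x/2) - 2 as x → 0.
9*x**3/8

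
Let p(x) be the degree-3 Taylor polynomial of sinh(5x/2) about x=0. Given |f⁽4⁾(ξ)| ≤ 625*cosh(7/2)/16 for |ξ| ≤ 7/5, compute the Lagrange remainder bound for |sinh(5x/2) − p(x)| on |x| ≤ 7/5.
2401*cosh(7/2)/384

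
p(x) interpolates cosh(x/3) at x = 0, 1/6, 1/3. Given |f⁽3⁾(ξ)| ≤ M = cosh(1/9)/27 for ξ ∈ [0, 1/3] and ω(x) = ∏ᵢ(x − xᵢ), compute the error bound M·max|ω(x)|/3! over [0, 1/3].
sqrt(3)*cosh(1/9)/157464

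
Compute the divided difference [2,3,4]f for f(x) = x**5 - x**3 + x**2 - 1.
277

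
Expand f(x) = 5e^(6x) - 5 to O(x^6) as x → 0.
30*x + 90*x**2 + 180*x**3 + 270*x**4 + 324*x**5 + O(x**6)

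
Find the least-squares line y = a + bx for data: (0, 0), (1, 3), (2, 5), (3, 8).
a = 1/10, b = 13/5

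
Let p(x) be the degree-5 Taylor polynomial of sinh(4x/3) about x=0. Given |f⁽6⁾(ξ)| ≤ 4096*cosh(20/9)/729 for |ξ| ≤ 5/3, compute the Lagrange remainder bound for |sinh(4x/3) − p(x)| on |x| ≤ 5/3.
800000*cosh(20/9)/4782969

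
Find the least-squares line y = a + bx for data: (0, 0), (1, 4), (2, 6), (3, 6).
a = 1, b = 2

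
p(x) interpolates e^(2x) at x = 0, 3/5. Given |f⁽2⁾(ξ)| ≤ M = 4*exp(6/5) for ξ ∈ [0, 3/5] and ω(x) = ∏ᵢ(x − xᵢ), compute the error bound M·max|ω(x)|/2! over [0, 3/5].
9*exp(6/5)/50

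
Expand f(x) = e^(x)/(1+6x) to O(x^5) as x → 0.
1 - 5*x + 61*x**2/2 - 1097*x**3/6 + 26329*x**4/24 + O(x**5)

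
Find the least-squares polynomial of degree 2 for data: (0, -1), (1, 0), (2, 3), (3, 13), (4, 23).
-36/35 + (-73/70)x + (25/14)x²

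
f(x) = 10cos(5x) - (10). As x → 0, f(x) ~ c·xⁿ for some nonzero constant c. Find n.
2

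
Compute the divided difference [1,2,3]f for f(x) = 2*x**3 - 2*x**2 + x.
10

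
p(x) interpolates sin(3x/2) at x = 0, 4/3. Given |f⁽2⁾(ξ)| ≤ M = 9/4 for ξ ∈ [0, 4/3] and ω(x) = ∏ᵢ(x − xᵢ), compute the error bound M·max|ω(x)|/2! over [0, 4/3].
1/2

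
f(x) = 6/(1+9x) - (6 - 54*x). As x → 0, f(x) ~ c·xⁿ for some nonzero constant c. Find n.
2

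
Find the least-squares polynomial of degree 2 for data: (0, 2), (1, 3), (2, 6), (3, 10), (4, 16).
69/35 + (5/14)x + (11/14)x²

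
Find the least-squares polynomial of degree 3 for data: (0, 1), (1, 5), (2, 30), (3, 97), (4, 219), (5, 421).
59/63 + (-155/378)x + (89/63)x² + (167/54)x³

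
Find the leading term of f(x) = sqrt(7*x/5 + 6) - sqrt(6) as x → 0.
7*sqrt(6)*x/60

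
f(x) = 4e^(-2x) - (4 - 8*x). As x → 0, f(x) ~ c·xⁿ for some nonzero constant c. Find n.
2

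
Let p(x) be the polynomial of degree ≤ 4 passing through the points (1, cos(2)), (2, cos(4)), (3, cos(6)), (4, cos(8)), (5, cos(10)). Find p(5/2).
15*cos(4)/32 + 3*cos(10)/128 - 5*cos(2)/128 - 5*cos(8)/32 + 45*cos(6)/64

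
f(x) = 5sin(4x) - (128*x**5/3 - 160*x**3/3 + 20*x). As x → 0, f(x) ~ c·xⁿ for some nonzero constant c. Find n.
7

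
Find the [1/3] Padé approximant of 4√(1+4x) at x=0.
(14*x + 4)/(x**3 - x**2 + 3*x/2 + 1)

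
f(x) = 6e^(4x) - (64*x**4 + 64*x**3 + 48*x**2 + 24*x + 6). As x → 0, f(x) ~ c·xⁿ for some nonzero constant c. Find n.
5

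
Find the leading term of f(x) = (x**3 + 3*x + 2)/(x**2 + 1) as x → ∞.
x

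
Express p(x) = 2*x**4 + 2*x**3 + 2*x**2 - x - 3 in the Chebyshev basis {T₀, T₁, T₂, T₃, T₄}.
(-5/4)T₀ + (1/2)T₁ + (2)T₂ + (1/2)T₃ + (1/4)T₄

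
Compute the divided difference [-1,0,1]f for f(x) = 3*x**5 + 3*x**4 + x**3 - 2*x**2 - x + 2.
1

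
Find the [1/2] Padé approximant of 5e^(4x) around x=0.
(20*x/3 + 5)/(8*x**2/3 - 8*x/3 + 1)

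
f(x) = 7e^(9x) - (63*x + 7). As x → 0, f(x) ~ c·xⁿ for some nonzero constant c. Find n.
2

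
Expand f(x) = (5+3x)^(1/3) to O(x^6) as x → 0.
5**(1/3) + 5**(1/3)*x/5 - 5**(1/3)*x**2/25 + 5**(1/3)*x**3/75 - 2*5**(1/3)*x**4/375 + 22*5**(1/3)*x**5/9375 + O(x**6)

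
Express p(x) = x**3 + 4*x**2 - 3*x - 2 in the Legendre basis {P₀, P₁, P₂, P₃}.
(-2/3)P₀ + (-12/5)P₁ + (8/3)P₂ + (2/5)P₃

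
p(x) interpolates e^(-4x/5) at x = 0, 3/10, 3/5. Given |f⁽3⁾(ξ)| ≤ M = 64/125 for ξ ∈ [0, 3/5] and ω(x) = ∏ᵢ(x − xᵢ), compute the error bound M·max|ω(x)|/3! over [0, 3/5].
8*sqrt(3)/15625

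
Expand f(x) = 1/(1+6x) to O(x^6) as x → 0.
1 - 6*x + 36*x**2 - 216*x**3 + 1296*x**4 - 7776*x**5 + O(x**6)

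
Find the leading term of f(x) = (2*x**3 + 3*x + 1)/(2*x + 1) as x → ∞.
x**2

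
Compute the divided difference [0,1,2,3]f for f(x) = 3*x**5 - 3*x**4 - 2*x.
57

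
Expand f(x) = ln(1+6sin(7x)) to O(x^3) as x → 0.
42*x - 882*x**2 + O(x**3)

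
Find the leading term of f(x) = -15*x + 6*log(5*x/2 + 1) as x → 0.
-75*x**2/4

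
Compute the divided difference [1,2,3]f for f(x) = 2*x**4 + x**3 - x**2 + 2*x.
55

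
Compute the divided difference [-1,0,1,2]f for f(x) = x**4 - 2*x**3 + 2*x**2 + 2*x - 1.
0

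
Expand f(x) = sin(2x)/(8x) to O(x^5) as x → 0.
1/4 - x**2/6 + x**4/30 + O(x**5)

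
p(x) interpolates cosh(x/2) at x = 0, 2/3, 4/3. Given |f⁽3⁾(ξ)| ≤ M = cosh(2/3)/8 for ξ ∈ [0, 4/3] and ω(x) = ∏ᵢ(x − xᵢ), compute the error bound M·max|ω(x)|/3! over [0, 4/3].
sqrt(3)*cosh(2/3)/729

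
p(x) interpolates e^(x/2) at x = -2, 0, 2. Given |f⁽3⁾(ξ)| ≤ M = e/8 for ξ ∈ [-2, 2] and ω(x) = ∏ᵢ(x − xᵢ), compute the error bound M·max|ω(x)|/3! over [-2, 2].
sqrt(3)*e/27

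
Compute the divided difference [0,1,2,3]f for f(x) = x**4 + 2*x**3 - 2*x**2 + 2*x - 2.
8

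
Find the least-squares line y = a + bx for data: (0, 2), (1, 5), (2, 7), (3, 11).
a = 19/10, b = 29/10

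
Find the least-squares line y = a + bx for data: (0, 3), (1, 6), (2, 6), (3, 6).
a = 39/10, b = 9/10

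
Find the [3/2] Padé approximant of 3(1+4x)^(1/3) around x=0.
(448*x**3/135 + 112*x**2/5 + 84*x/5 + 3)/(32*x**2/9 + 64*x/15 + 1)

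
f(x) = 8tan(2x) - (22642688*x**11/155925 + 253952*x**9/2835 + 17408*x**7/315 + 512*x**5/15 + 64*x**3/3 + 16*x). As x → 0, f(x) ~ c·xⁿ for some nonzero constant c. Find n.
13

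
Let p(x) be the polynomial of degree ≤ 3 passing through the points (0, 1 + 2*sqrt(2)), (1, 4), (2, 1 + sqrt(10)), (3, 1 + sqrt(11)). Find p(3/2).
-sqrt(11)/16 - sqrt(2)/8 + 9*sqrt(10)/16 + 43/16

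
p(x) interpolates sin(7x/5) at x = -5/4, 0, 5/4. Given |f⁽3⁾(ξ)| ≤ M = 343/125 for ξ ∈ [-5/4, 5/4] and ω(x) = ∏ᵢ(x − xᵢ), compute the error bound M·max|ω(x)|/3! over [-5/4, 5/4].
343*sqrt(3)/1728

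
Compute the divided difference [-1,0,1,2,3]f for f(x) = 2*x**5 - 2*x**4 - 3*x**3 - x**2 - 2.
8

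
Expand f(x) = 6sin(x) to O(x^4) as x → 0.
6*x - x**3 + O(x**4)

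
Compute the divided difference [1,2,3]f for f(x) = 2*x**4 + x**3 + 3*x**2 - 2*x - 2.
59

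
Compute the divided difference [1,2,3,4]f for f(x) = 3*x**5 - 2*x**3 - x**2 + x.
193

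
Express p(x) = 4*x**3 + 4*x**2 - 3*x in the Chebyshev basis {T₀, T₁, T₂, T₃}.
(2)T₀ + (2)T₂ + T₃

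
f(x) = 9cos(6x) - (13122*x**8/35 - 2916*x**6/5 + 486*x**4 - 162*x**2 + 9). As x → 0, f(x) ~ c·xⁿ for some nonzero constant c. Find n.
10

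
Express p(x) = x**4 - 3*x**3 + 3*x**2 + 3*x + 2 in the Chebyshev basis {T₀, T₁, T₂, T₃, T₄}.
(31/8)T₀ + (3/4)T₁ + (2)T₂ + (-3/4)T₃ + (1/8)T₄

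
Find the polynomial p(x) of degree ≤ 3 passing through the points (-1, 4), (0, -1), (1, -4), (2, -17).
-2*x**3 + x**2 - 2*x - 1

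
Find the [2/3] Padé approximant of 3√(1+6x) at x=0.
(189*x**2/4 + 126*x/5 + 3)/(-27*x**3/20 + 81*x**2/20 + 27*x/5 + 1)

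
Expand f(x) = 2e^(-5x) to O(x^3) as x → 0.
2 - 10*x + 25*x**2 + O(x**3)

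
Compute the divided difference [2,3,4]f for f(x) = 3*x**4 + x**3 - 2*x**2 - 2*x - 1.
172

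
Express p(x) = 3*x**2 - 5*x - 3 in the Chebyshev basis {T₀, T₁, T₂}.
(-3/2)T₀ + (-5)T₁ + (3/2)T₂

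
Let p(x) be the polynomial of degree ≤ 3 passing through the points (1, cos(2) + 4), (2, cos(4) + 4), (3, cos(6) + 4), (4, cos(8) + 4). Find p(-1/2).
105*cos(2)/16 - 35*cos(8)/16 + 4 - 189*cos(4)/16 + 135*cos(6)/16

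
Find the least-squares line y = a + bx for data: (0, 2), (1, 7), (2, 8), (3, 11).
a = 14/5, b = 14/5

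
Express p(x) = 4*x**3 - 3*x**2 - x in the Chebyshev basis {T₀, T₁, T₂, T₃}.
(-3/2)T₀ + (2)T₁ + (-3/2)T₂ + T₃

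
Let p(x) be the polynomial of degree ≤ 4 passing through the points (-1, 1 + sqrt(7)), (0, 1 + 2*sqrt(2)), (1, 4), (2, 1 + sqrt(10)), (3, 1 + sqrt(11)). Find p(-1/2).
-41/64 - 5*sqrt(11)/128 + 7*sqrt(10)/32 + 35*sqrt(7)/128 + 35*sqrt(2)/16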